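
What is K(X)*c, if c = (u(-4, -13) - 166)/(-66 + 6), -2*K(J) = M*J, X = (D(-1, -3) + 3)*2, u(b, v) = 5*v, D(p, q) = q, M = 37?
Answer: 0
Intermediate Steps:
X = 0 (X = (-3 + 3)*2 = 0*2 = 0)
K(J) = -37*J/2
c = 77/20 (c = (5*(-13) - 166)/(-66 + 6) = (-65 - 166)/(-60) = -231*(-1/60) = 77/20 ≈ 3.8500)
K(X)*c = -37/2*0*(77/20) = 0*(77/20) = 0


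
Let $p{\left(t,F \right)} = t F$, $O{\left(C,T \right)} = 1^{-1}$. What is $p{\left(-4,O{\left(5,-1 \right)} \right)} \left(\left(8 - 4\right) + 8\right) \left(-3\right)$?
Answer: $144$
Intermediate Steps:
$O{\left(C,T \right)} = 1$
$p{\left(t,F \right)} = F t$
$p{\left(-4,O{\left(5,-1 \right)} \right)} \left(\left(8 - 4\right) + 8\right) \left(-3\right) = 1 \left(-4\right) \left(\left(8 - 4\right) + 8\right) \left(-3\right) = - 4 \left(4 + 8\right) \left(-3\right) = \left(-4\right) 12 \left(-3\right) = \left(-48\right) \left(-3\right) = 144$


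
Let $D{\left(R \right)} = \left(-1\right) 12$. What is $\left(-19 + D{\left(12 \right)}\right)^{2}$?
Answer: $961$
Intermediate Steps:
$D{\left(R \right)} = -12$
$\left(-19 + D{\left(12 \right)}\right)^{2} = \left(-19 - 12\right)^{2} = \left(-31\right)^{2} = 961$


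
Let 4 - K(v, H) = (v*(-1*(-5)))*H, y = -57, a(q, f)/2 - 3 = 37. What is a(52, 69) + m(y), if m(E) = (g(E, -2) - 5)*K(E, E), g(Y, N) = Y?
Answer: 1007022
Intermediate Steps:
a(q, f) = 80 (a(q, f) = 6 + 2*37 = 6 + 74 = 80)
K(v, H) = 4 - 5*H*v (K(v, H) = 4 - v*(-1*(-5))*H = 4 - v*5*H = 4 - 5*v*H = 4 - 5*H*v)
m(E) = (-5 + E)*(4 - 5*E²) (m(E) = (E - 5)*(4 - 5*E*E) = (-5 + E)*(4 - 5*E²))
a(52, 69) + m(y) = 80 - (-5 - 57)*(-4 + 5*(-57)²) = 80 - 1*(-62)*(-4 + 5*3249) = 80 - 1*(-62)*(-4 + 16245) = 80 - 1*(-62)*16241 = 80 + 1006942 = 1007022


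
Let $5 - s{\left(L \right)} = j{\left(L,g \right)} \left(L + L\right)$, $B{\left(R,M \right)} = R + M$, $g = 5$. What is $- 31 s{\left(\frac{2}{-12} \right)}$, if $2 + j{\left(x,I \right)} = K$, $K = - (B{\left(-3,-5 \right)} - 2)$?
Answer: $- \frac{713}{3} \approx -237.67$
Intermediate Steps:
$B{\left(R,M \right)} = M + R$
$K = 10$ ($K = - (\left(-5 - 3\right) - 2) = - (-8 - 2) = \left(-1\right) \left(-10\right) = 10$)
$j{\left(x,I \right)} = 8$ ($j{\left(x,I \right)} = -2 + 10 = 8$)
$s{\left(L \right)} = 5 - 16 L$ ($s{\left(L \right)} = 5 - 8 \left(L + L\right) = 5 - 8 \cdot 2 L = 5 - 16 L$)
$- 31 s{\left(\frac{2}{-12} \right)} = - 31 \left(5 - 16 \frac{2}{-12}\right) = - 31 \left(5 - 16 \cdot 2 \left(- \frac{1}{12}\right)\right) = - 31 \left(5 - - \frac{8}{3}\right) = - 31 \left(5 + \frac{8}{3}\right) = \left(-31\right) \frac{23}{3} = - \frac{713}{3}$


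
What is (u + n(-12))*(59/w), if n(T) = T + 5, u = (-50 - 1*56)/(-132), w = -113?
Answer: 24131/7458 ≈ 3.2356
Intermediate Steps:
u = 53/66 (u = (-50 - 56)*(-1/132) = -106*(-1/132) = 53/66 ≈ 0.80303)
n(T) = 5 + T
(u + n(-12))*(59/w) = (53/66 + (5 - 12))*(59/(-113)) = (53/66 - 7)*(59*(-1/113)) = -409/66*(-59/113) = 24131/7458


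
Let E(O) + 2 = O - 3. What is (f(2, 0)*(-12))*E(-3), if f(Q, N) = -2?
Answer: -192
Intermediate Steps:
E(O) = -5 + O (E(O) = -2 + (O - 3) = -2 + (-3 + O) = -5 + O)
(f(2, 0)*(-12))*E(-3) = (-2*(-12))*(-5 - 3) = 24*(-8) = -192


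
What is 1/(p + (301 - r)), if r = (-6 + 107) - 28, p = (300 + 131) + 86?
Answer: 1/745 ≈ 0.0013423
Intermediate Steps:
p = 517 (p = 431 + 86 = 517)
r = 73 (r = 101 - 28 = 73)
1/(p + (301 - r)) = 1/(517 + (301 - 1*73)) = 1/(517 + (301 - 73)) = 1/(517 + 228) = 1/745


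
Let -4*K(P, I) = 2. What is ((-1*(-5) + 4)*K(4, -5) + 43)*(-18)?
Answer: -693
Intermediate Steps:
K(P, I) = -½ (K(P, I) = -¼*2 = -½)
((-1*(-5) + 4)*K(4, -5) + 43)*(-18) = ((-1*(-5) + 4)*(-½) + 43)*(-18) = ((5 + 4)*(-½) + 43)*(-18) = (9*(-½) + 43)*(-18) = (-9/2 + 43)*(-18) = (77/2)*(-18) = -693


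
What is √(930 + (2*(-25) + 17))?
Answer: √897 ≈ 29.950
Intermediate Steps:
√(930 + (2*(-25) + 17)) = √(930 + (-50 + 17)) = √(930 - 33) = √897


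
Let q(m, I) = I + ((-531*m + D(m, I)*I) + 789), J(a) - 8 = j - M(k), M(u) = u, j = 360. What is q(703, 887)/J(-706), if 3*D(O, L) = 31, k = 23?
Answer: -1087354/1035 ≈ -1050.6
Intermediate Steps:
D(O, L) = 31/3 (D(O, L) = (⅓)*31 = 31/3)
J(a) = 345 (J(a) = 8 + (360 - 1*23) = 8 + (360 - 23) = 8 + 337 = 345)
q(m, I) = 789 - 531*m + 34*I/3 (q(m, I) = I + ((-531*m + 31*I/3) + 789) = I + (789 - 531*m + 31*I/3) = 789 - 531*m + 34*I/3)
q(703, 887)/J(-706) = (789 - 531*703 + (34/3)*887)/345 = (789 - 373293 + 30158/3)*(1/345) = -1087354/3*1/345 = -1087354/1035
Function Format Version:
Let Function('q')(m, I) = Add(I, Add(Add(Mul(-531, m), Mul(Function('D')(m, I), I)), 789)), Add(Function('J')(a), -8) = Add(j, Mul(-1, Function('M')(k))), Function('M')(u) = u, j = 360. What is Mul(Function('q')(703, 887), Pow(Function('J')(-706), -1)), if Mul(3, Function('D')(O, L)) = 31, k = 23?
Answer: Rational(-1087354, 1035) ≈ -1050.6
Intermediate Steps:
Function('D')(O, L) = Rational(31, 3) (Function('D')(O, L) = Mul(Rational(1, 3), 31) = Rational(31, 3))
Function('J')(a) = 345 (Function('J')(a) = Add(8, Add(360, Mul(-1, 23))) = Add(8, Add(360, -23)) = Add(8, 337) = 345)
Function('q')(m, I) = Add(789, Mul(-531, m), Mul(Rational(34, 3), I)) (Function('q')(m, I) = Add(I, Add(Add(Mul(-531, m), Mul(Rational(31, 3), I)), 789)) = Add(I, Add(789, Mul(-531, m), Mul(Rational(31, 3), I))) = Add(789, Mul(-531, m), Mul(Rational(34, 3), I)))
Mul(Function('q')(703, 887), Pow(Function('J')(-706), -1)) = Mul(Add(789, Mul(-531, 703), Mul(Rational(34, 3), 887)), Pow(345, -1)) = Mul(Add(789, -373293, Rational(30158, 3)), Rational(1, 345)) = Mul(Rational(-1087354, 3), Rational(1, 345)) = Rational(-1087354, 1035)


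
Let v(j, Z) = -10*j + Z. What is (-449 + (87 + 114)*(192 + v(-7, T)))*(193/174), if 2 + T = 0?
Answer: 9999523/174 ≈ 57469.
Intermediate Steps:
T = -2 (T = -2 + 0 = -2)
v(j, Z) = Z - 10*j
(-449 + (87 + 114)*(192 + v(-7, T)))*(193/174) = (-449 + (87 + 114)*(192 + (-2 - 10*(-7))))*(193/174) = (-449 + 201*(192 + (-2 + 70)))*(193*(1/174)) = (-449 + 201*(192 + 68))*(193/174) = (-449 + 201*260)*(193/174) = (-449 + 52260)*(193/174) = 51811*(193/174) = 9999523/174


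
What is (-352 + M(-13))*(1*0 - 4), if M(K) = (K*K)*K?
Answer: 10196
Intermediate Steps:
M(K) = K**3 (M(K) = K**2*K = K**3)
(-352 + M(-13))*(1*0 - 4) = (-352 + (-13)**3)*(1*0 - 4) = (-352 - 2197)*(0 - 4) = -2549*(-4) = 10196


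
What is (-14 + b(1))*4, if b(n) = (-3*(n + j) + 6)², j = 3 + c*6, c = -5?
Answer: 28168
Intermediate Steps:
j = -27 (j = 3 - 5*6 = 3 - 30 = -27)
b(n) = (87 - 3*n)² (b(n) = (-3*(n - 27) + 6)² = (-3*(-27 + n) + 6)² = ((81 - 3*n) + 6)² = (87 - 3*n)²)
(-14 + b(1))*4 = (-14 + 9*(-29 + 1)²)*4 = (-14 + 9*(-28)²)*4 = (-14 + 9*784)*4 = (-14 + 7056)*4 = 7042*4 = 28168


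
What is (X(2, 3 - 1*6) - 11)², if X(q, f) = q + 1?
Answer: 64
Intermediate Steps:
X(q, f) = 1 + q
(X(2, 3 - 1*6) - 11)² = ((1 + 2) - 11)² = (3 - 11)² = (-8)² = 64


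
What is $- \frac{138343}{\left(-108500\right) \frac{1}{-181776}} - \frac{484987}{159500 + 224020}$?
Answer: $- \frac{68889983741149}{297228000} \approx -2.3178 \cdot 10^{5}$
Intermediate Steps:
$- \frac{138343}{\left(-108500\right) \frac{1}{-181776}} - \frac{484987}{159500 + 224020} = - \frac{138343}{\left(-108500\right) \left(- \frac{1}{181776}\right)} - \frac{484987}{383520} = - \frac{138343}{\frac{3875}{6492}} - \frac{484987}{383520} = \left(-138343\right) \frac{6492}{3875} - \frac{484987}{383520} = - \frac{898122756}{3875} - \frac{484987}{383520} = - \frac{68889983741149}{297228000}$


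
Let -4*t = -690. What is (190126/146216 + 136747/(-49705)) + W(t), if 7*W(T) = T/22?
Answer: -3305027599/9993041135 ≈ -0.33073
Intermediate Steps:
t = 345/2 (t = -¼*(-690) = 345/2 ≈ 172.50)
W(T) = T/154 (W(T) = (T/22)/7 = T/154)
(190126/146216 + 136747/(-49705)) + W(t) = (190126/146216 + 136747/(-49705)) + (1/154)*(345/2) = (190126*(1/146216) + 136747*(-1/49705)) + 345/308 = (95063/73108 - 136747/49705) + 345/308 = -5272193261/3633833140 + 345/308 = -3305027599/9993041135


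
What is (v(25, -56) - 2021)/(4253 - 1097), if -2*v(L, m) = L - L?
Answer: -2021/3156 ≈ -0.64037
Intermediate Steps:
v(L, m) = 0 (v(L, m) = -(L - L)/2 = -½*0 = 0)
(v(25, -56) - 2021)/(4253 - 1097) = (0 - 2021)/(4253 - 1097) = -2021/3156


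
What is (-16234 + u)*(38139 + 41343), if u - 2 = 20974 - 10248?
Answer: -437627892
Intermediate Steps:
u = 10728 (u = 2 + (20974 - 10248) = 2 + 10726 = 10728)
(-16234 + u)*(38139 + 41343) = (-16234 + 10728)*(38139 + 41343) = -5506*79482 = -437627892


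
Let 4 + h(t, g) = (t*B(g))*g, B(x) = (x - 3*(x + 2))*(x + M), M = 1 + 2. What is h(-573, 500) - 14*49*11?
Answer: 144974149450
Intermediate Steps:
M = 3
B(x) = (-6 - 2*x)*(3 + x) (B(x) = (x - 3*(x + 2))*(x + 3) = (x - 3*(2 + x))*(3 + x) = (x + (-6 - 3*x))*(3 + x) = (-6 - 2*x)*(3 + x))
h(t, g) = -4 + g*t*(-18 - 12*g - 2*g**2) (h(t, g) = -4 + (t*(-18 - 12*g - 2*g**2))*g = -4 + g*t*(-18 - 12*g - 2*g**2))
h(-573, 500) - 14*49*11 = (-4 - 2*500*(-573)*(9 + 500**2 + 6*500)) - 14*49*11 = (-4 - 2*500*(-573)*(9 + 250000 + 3000)) - 686*11 = (-4 - 2*500*(-573)*253009) - 1*7546 = (-4 + 144974157000) - 7546 = 144974156996 - 7546 = 144974149450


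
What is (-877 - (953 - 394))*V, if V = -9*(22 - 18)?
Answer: 51696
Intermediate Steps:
V = -36 (V = -9*4 = -36)
(-877 - (953 - 394))*V = (-877 - (953 - 394))*(-36) = (-877 - 1*559)*(-36) = (-877 - 559)*(-36) = -1436*(-36) = 51696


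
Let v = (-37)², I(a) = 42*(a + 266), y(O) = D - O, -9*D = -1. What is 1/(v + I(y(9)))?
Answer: 3/36503 ≈ 8.2185e-5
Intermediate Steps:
D = ⅑ (D = -⅑*(-1) = ⅑ ≈ 0.11111)
y(O) = ⅑ - O
I(a) = 11172 + 42*a (I(a) = 42*(266 + a) = 11172 + 42*a)
v = 1369
1/(v + I(y(9))) = 1/(1369 + (11172 + 42*(⅑ - 1*9))) = 1/(1369 + (11172 + 42*(⅑ - 9))) = 1/(1369 + (11172 + 42*(-80/9))) = 1/(1369 + (11172 - 1120/3)) = 1/(1369 + 32396/3) = 1/(36503/3) = 3/36503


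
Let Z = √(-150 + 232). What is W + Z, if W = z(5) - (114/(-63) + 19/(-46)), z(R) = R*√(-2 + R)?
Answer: 2147/966 + √82 + 5*√3 ≈ 19.938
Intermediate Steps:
Z = √82 ≈ 9.0554
W = 2147/966 + 5*√3 (W = 5*√(-2 + 5) - (114/(-63) + 19/(-46)) = 5*√3 - (114*(-1/63) + 19*(-1/46)) = 5*√3 - (-38/21 - 19/46) = 5*√3 - 1*(-2147/966) = 5*√3 + 2147/966 = 2147/966 + 5*√3 ≈ 10.883)
W + Z = (2147/966 + 5*√3) + √82 = 2147/966 + √82 + 5*√3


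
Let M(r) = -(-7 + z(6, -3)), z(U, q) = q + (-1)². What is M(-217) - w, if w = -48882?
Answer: 48891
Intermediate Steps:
z(U, q) = 1 + q (z(U, q) = q + 1 = 1 + q)
M(r) = 9 (M(r) = -(-7 + (1 - 3)) = -(-7 - 2) = -1*(-9) = 9)
M(-217) - w = 9 - 1*(-48882) = 9 + 48882 = 48891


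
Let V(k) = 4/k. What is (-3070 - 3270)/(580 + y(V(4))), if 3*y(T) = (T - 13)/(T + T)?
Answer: -3170/289 ≈ -10.969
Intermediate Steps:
y(T) = (-13 + T)/(6*T) (y(T) = ((T - 13)/(T + T))/3 = ((-13 + T)/((2*T)))/3 = ((-13 + T)*(1/(2*T)))/3 = ((-13 + T)/(2*T))/3 = (-13 + T)/(6*T))
(-3070 - 3270)/(580 + y(V(4))) = (-3070 - 3270)/(580 + (-13 + 4/4)/(6*((4/4)))) = -6340/(580 + (-13 + 4*(¼))/(6*((4*(¼))))) = -6340/(580 + (⅙)*(-13 + 1)/1) = -6340/(580 + (⅙)*1*(-12)) = -6340/(580 - 2) = -6340/578 = -6340*1/578 = -3170/289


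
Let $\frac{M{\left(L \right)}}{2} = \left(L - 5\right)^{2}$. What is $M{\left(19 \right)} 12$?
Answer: $4704$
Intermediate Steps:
$M{\left(L \right)} = 2 \left(-5 + L\right)^{2}$ ($M{\left(L \right)} = 2 \left(L - 5\right)^{2} = 2 \left(-5 + L\right)^{2}$)
$M{\left(19 \right)} 12 = 2 \left(-5 + 19\right)^{2} \cdot 12 = 2 \cdot 14^{2} \cdot 12 = 2 \cdot 196 \cdot 12 = 392 \cdot 12 = 4704$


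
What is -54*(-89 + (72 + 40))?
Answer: -1242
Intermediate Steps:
-54*(-89 + (72 + 40)) = -54*(-89 + 112) = -54*23 = -1242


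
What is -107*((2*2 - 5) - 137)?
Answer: 14766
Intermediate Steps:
-107*((2*2 - 5) - 137) = -107*((4 - 5) - 137) = -107*(-1 - 137) = -107*(-138) = 14766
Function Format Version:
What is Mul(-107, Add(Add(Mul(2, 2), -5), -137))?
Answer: 14766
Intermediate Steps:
Mul(-107, Add(Add(Mul(2, 2), -5), -137)) = Mul(-107, Add(Add(4, -5), -137)) = Mul(-107, Add(-1, -137)) = Mul(-107, -138) = 14766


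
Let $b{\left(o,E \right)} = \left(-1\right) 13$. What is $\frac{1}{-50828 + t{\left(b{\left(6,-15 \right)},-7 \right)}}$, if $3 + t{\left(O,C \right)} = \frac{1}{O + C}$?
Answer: $- \frac{20}{1016621} \approx -1.9673 \cdot 10^{-5}$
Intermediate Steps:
$b{\left(o,E \right)} = -13$
$t{\left(O,C \right)} = -3 + \frac{1}{C + O}$ ($t{\left(O,C \right)} = -3 + \frac{1}{O + C} = -3 + \frac{1}{C + O}$)
$\frac{1}{-50828 + t{\left(b{\left(6,-15 \right)},-7 \right)}} = \frac{1}{-50828 + \frac{1 - -21 - -39}{-7 - 13}} = \frac{1}{-50828 + \frac{1 + 21 + 39}{-20}} = \frac{1}{-50828 - \frac{61}{20}} = \frac{1}{- \frac{1016621}{20}} = - \frac{20}{1016621}$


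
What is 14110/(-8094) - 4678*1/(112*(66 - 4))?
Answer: -33960893/14051184 ≈ -2.4169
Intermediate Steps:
14110/(-8094) - 4678*1/(112*(66 - 4)) = 14110*(-1/8094) - 4678/(62*112) = -7055/4047 - 4678/6944 = -7055/4047 - 4678*1/6944 = -7055/4047 - 2339/3472 = -33960893/14051184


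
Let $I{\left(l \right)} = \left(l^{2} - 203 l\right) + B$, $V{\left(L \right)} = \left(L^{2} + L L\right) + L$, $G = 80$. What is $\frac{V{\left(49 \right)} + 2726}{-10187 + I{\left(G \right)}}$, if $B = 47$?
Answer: $- \frac{7577}{19980} \approx -0.37923$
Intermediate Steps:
$V{\left(L \right)} = L + 2 L^{2}$ ($V{\left(L \right)} = \left(L^{2} + L^{2}\right) + L = 2 L^{2} + L = L + 2 L^{2}$)
$I{\left(l \right)} = 47 + l^{2} - 203 l$ ($I{\left(l \right)} = \left(l^{2} - 203 l\right) + 47 = 47 + l^{2} - 203 l$)
$\frac{V{\left(49 \right)} + 2726}{-10187 + I{\left(G \right)}} = \frac{49 \left(1 + 2 \cdot 49\right) + 2726}{-10187 + \left(47 + 80^{2} - 16240\right)} = \frac{49 \left(1 + 98\right) + 2726}{-10187 + \left(47 + 6400 - 16240\right)} = \frac{49 \cdot 99 + 2726}{-10187 - 9793} = \frac{4851 + 2726}{-19980} = 7577 \left(- \frac{1}{19980}\right) = - \frac{7577}{19980}$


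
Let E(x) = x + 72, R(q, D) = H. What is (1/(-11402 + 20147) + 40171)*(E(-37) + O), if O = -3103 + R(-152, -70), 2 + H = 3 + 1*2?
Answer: -215344077748/1749 ≈ -1.2312e+8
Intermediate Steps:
H = 3 (H = -2 + (3 + 1*2) = -2 + (3 + 2) = -2 + 5 = 3)
R(q, D) = 3
O = -3100 (O = -3103 + 3 = -3100)
E(x) = 72 + x
(1/(-11402 + 20147) + 40171)*(E(-37) + O) = (1/(-11402 + 20147) + 40171)*((72 - 37) - 3100) = (1/8745 + 40171)*(35 - 3100) = (1/8745 + 40171)*(-3065) = (351295396/8745)*(-3065) = -215344077748/1749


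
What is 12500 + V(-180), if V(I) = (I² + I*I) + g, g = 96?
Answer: 77396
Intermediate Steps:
V(I) = 96 + 2*I² (V(I) = (I² + I*I) + 96 = (I² + I²) + 96 = 2*I² + 96 = 96 + 2*I²)
12500 + V(-180) = 12500 + (96 + 2*(-180)²) = 12500 + (96 + 2*32400) = 12500 + (96 + 64800) = 12500 + 64896 = 77396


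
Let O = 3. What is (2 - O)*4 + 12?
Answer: 8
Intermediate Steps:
(2 - O)*4 + 12 = (2 - 1*3)*4 + 12 = (2 - 3)*4 + 12 = -1*4 + 12 = -4 + 12 = 8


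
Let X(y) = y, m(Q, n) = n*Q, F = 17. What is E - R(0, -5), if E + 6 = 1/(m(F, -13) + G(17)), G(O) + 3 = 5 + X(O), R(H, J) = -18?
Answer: 2423/202 ≈ 11.995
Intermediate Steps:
m(Q, n) = Q*n
G(O) = 2 + O (G(O) = -3 + (5 + O) = 2 + O)
E = -1213/202 (E = -6 + 1/(17*(-13) + (2 + 17)) = -6 + 1/(-221 + 19) = -6 + 1/(-202) = -6 - 1/202 = -1213/202 ≈ -6.0050)
E - R(0, -5) = -1213/202 - 1*(-18) = -1213/202 + 18 = 2423/202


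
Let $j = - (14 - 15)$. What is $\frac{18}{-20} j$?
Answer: $- \frac{9}{10} \approx -0.9$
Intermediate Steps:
$j = 1$ ($j = - (14 - 15) = \left(-1\right) \left(-1\right) = 1$)
$\frac{18}{-20} j = \frac{18}{-20} \cdot 1 = 18 \left(- \frac{1}{20}\right) 1 = \left(- \frac{9}{10}\right) 1 = - \frac{9}{10}$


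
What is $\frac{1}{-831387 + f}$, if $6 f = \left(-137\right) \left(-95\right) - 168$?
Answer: $- \frac{6}{4975475} \approx -1.2059 \cdot 10^{-6}$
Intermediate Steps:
$f = \frac{12847}{6}$ ($f = \frac{\left(-137\right) \left(-95\right) - 168}{6} = \frac{13015 - 168}{6} = \frac{1}{6} \cdot 12847 = \frac{12847}{6} \approx 2141.2$)
$\frac{1}{-831387 + f} = \frac{1}{-831387 + \frac{12847}{6}} = \frac{1}{- \frac{4975475}{6}} = - \frac{6}{4975475}$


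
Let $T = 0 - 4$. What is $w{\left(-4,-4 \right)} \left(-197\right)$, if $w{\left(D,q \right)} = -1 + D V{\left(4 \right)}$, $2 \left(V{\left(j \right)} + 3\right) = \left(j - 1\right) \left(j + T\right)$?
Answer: $-2167$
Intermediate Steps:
$T = -4$
$V{\left(j \right)} = -3 + \frac{\left(-1 + j\right) \left(-4 + j\right)}{2}$ ($V{\left(j \right)} = -3 + \frac{\left(j - 1\right) \left(j - 4\right)}{2} = -3 + \frac{\left(-1 + j\right) \left(-4 + j\right)}{2}$)
$w{\left(D,q \right)} = -1 - 3 D$ ($w{\left(D,q \right)} = -1 + D \left(-1 + \frac{4^{2}}{2} - 10\right) = -1 + D \left(-1 + \frac{1}{2} \cdot 16 - 10\right) = -1 + D \left(-1 + 8 - 10\right) = -1 + D \left(-3\right) = -1 - 3 D$)
$w{\left(-4,-4 \right)} \left(-197\right) = \left(-1 - -12\right) \left(-197\right) = \left(-1 + 12\right) \left(-197\right) = 11 \left(-197\right) = -2167$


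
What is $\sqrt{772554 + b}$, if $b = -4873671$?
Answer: $i \sqrt{4101117} \approx 2025.1 i$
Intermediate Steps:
$\sqrt{772554 + b} = \sqrt{772554 - 4873671} = \sqrt{-4101117} = i \sqrt{4101117}$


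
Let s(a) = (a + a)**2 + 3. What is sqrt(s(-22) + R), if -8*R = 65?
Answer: sqrt(30894)/4 ≈ 43.942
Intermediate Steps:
R = -65/8 (R = -1/8*65 = -65/8 ≈ -8.1250)
s(a) = 3 + 4*a**2 (s(a) = (2*a)**2 + 3 = 4*a**2 + 3 = 3 + 4*a**2)
sqrt(s(-22) + R) = sqrt((3 + 4*(-22)**2) - 65/8) = sqrt((3 + 4*484) - 65/8) = sqrt((3 + 1936) - 65/8) = sqrt(1939 - 65/8) = sqrt(15447/8) = sqrt(30894)/4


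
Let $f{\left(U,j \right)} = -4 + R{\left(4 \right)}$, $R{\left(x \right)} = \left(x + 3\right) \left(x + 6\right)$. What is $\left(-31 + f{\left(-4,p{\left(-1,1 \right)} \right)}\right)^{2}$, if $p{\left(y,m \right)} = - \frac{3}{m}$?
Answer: $1225$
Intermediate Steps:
$R{\left(x \right)} = \left(3 + x\right) \left(6 + x\right)$
$f{\left(U,j \right)} = 66$ ($f{\left(U,j \right)} = -4 + \left(18 + 4^{2} + 9 \cdot 4\right) = -4 + \left(18 + 16 + 36\right) = -4 + 70 = 66$)
$\left(-31 + f{\left(-4,p{\left(-1,1 \right)} \right)}\right)^{2} = \left(-31 + 66\right)^{2} = 35^{2} = 1225$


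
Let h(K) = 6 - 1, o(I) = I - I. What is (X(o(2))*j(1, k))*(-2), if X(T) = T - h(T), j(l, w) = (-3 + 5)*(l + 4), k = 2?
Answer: 100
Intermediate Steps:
o(I) = 0
h(K) = 5
j(l, w) = 8 + 2*l (j(l, w) = 2*(4 + l) = 8 + 2*l)
X(T) = -5 + T (X(T) = T - 1*5 = T - 5 = -5 + T)
(X(o(2))*j(1, k))*(-2) = ((-5 + 0)*(8 + 2*1))*(-2) = -5*(8 + 2)*(-2) = -5*10*(-2) = -50*(-2) = 100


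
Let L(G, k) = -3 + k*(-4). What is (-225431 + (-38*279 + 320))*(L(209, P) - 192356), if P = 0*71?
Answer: 45341516967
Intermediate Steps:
P = 0
L(G, k) = -3 - 4*k
(-225431 + (-38*279 + 320))*(L(209, P) - 192356) = (-225431 + (-38*279 + 320))*((-3 - 4*0) - 192356) = (-225431 + (-10602 + 320))*((-3 + 0) - 192356) = (-225431 - 10282)*(-3 - 192356) = -235713*(-192359) = 45341516967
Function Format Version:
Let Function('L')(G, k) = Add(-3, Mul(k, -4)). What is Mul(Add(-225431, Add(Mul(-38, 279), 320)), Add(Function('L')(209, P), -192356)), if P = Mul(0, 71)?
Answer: 45341516967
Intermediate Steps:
P = 0
Function('L')(G, k) = Add(-3, Mul(-4, k))
Mul(Add(-225431, Add(Mul(-38, 279), 320)), Add(Function('L')(209, P), -192356)) = Mul(Add(-225431, Add(Mul(-38, 279), 320)), Add(Add(-3, Mul(-4, 0)), -192356)) = Mul(Add(-225431, Add(-10602, 320)), Add(Add(-3, 0), -192356)) = Mul(Add(-225431, -10282), Add(-3, -192356)) = Mul(-235713, -192359) = 45341516967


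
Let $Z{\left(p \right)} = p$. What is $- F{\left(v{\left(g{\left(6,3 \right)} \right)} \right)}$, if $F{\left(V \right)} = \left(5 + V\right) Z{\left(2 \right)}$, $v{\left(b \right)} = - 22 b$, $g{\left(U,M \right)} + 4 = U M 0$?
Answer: $-186$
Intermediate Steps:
$g{\left(U,M \right)} = -4$ ($g{\left(U,M \right)} = -4 + U M 0 = -4 + M U 0 = -4 + 0 = -4$)
$F{\left(V \right)} = 10 + 2 V$ ($F{\left(V \right)} = \left(5 + V\right) 2 = 10 + 2 V$)
$- F{\left(v{\left(g{\left(6,3 \right)} \right)} \right)} = - (10 + 2 \left(\left(-22\right) \left(-4\right)\right)) = - (10 + 2 \cdot 88) = - (10 + 176) = \left(-1\right) 186 = -186$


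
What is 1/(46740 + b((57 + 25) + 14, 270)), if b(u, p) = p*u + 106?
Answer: 1/72766 ≈ 1.3743e-5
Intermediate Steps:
b(u, p) = 106 + p*u
1/(46740 + b((57 + 25) + 14, 270)) = 1/(46740 + (106 + 270*((57 + 25) + 14))) = 1/(46740 + (106 + 270*(82 + 14))) = 1/(46740 + (106 + 270*96)) = 1/(46740 + (106 + 25920)) = 1/(46740 + 26026) = 1/72766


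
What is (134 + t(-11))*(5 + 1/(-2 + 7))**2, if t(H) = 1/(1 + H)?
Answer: 452582/125 ≈ 3620.7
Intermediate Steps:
(134 + t(-11))*(5 + 1/(-2 + 7))**2 = (134 + 1/(1 - 11))*(5 + 1/(-2 + 7))**2 = (134 + 1/(-10))*(5 + 1/5)**2 = (134 - 1/10)*(5 + 1/5)**2 = 1339*(26/5)**2/10 = (1339/10)*(676/25) = 452582/125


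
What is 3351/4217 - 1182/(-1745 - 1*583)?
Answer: 2130937/1636196 ≈ 1.3024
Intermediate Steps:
3351/4217 - 1182/(-1745 - 1*583) = 3351*(1/4217) - 1182/(-1745 - 583) = 3351/4217 - 1182/(-2328) = 3351/4217 - 1182*(-1/2328) = 3351/4217 + 197/388 = 2130937/1636196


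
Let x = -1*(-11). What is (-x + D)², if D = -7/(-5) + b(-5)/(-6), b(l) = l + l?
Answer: 14161/225 ≈ 62.938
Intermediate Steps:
b(l) = 2*l
x = 11
D = 46/15 (D = -7/(-5) + (2*(-5))/(-6) = -7*(-⅕) - 10*(-⅙) = 7/5 + 5/3 = 46/15 ≈ 3.0667)
(-x + D)² = (-1*11 + 46/15)² = (-11 + 46/15)² = (-119/15)² = 14161/225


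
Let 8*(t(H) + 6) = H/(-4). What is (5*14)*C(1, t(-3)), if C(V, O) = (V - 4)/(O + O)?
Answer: 160/9 ≈ 17.778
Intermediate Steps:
t(H) = -6 - H/32 (t(H) = -6 + (H/(-4))/8 = -6 + (H*(-¼))/8 = -6 + (-H/4)/8 = -6 - H/32)
C(V, O) = (-4 + V)/(2*O) (C(V, O) = (-4 + V)/((2*O)) = (-4 + V)*(1/(2*O)) = (-4 + V)/(2*O))
(5*14)*C(1, t(-3)) = (5*14)*((-4 + 1)/(2*(-6 - 1/32*(-3)))) = 70*((½)*(-3)/(-6 + 3/32)) = 70*((½)*(-3)/(-189/32)) = 70*((½)*(-32/189)*(-3)) = 70*(16/63) = 160/9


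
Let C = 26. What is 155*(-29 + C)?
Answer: -465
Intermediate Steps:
155*(-29 + C) = 155*(-29 + 26) = 155*(-3) = -465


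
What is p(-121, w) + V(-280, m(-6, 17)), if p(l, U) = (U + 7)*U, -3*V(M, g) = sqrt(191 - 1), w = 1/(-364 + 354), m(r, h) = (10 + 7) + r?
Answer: -69/100 - sqrt(190)/3 ≈ -5.2847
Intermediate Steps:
m(r, h) = 17 + r
w = -1/10 (w = 1/(-10) = -1/10 ≈ -0.10000)
V(M, g) = -sqrt(190)/3 (V(M, g) = -sqrt(191 - 1)/3 = -sqrt(190)/3)
p(l, U) = U*(7 + U) (p(l, U) = (7 + U)*U = U*(7 + U))
p(-121, w) + V(-280, m(-6, 17)) = -(7 - 1/10)/10 - sqrt(190)/3 = -1/10*69/10 - sqrt(190)/3 = -69/100 - sqrt(190)/3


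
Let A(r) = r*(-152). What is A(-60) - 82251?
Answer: -73131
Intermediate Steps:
A(r) = -152*r
A(-60) - 82251 = -152*(-60) - 82251 = 9120 - 82251 = -73131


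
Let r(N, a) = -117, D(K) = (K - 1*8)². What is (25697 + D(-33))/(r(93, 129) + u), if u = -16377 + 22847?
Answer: 27378/6353 ≈ 4.3095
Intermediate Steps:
D(K) = (-8 + K)² (D(K) = (K - 8)² = (-8 + K)²)
u = 6470
(25697 + D(-33))/(r(93, 129) + u) = (25697 + (-8 - 33)²)/(-117 + 6470) = (25697 + (-41)²)/6353 = (25697 + 1681)*(1/6353) = 27378*(1/6353) = 27378/6353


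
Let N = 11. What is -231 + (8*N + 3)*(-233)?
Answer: -21434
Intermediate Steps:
-231 + (8*N + 3)*(-233) = -231 + (8*11 + 3)*(-233) = -231 + (88 + 3)*(-233) = -231 + 91*(-233) = -231 - 21203 = -21434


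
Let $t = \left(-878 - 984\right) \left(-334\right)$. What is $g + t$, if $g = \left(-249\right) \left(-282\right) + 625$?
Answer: $692751$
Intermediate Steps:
$g = 70843$ ($g = 70218 + 625 = 70843$)
$t = 621908$ ($t = \left(-1862\right) \left(-334\right) = 621908$)
$g + t = 70843 + 621908 = 692751$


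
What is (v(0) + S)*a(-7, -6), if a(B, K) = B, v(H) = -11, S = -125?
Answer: 952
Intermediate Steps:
(v(0) + S)*a(-7, -6) = (-11 - 125)*(-7) = -136*(-7) = 952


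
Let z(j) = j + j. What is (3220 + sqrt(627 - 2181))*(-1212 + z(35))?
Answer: -3677240 - 1142*I*sqrt(1554) ≈ -3.6772e+6 - 45019.0*I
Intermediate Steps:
z(j) = 2*j
(3220 + sqrt(627 - 2181))*(-1212 + z(35)) = (3220 + sqrt(627 - 2181))*(-1212 + 2*35) = (3220 + sqrt(-1554))*(-1212 + 70) = (3220 + I*sqrt(1554))*(-1142) = -3677240 - 1142*I*sqrt(1554)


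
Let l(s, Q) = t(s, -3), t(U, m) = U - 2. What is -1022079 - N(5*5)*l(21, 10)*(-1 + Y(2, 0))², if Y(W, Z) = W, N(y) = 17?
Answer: -1022402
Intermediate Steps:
t(U, m) = -2 + U
l(s, Q) = -2 + s
-1022079 - N(5*5)*l(21, 10)*(-1 + Y(2, 0))² = -1022079 - 17*(-2 + 21)*(-1 + 2)² = -1022079 - 17*19*1² = -1022079 - 17*19*1 = -1022079 - 17*19 = -1022079 - 1*323 = -1022079 - 323 = -1022402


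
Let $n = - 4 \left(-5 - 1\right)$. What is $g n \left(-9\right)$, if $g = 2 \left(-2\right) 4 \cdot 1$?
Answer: $3456$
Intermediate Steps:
$n = 24$ ($n = \left(-4\right) \left(-6\right) = 24$)
$g = -16$ ($g = \left(-4\right) 4 \cdot 1 = \left(-16\right) 1 = -16$)
$g n \left(-9\right) = \left(-16\right) 24 \left(-9\right) = \left(-384\right) \left(-9\right) = 3456$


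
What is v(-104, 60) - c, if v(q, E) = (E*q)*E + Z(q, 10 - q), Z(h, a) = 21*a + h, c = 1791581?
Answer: -2163691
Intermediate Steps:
Z(h, a) = h + 21*a
v(q, E) = 210 - 20*q + q*E² (v(q, E) = (E*q)*E + (q + 21*(10 - q)) = q*E² + (q + (210 - 21*q)) = q*E² + (210 - 20*q) = 210 - 20*q + q*E²)
v(-104, 60) - c = (210 - 20*(-104) - 104*60²) - 1*1791581 = (210 + 2080 - 104*3600) - 1791581 = (210 + 2080 - 374400) - 1791581 = -372110 - 1791581 = -2163691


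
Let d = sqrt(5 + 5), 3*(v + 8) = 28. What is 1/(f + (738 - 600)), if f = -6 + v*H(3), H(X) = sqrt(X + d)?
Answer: 1/(132 + 4*sqrt(3 + sqrt(10))/3) ≈ 0.0073904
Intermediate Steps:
v = 4/3 (v = -8 + (1/3)*28 = -8 + 28/3 = 4/3 ≈ 1.3333)
d = sqrt(10) ≈ 3.1623
H(X) = sqrt(X + sqrt(10))
f = -6 + 4*sqrt(3 + sqrt(10))/3 ≈ -2.6901
1/(f + (738 - 600)) = 1/((-6 + 4*sqrt(3 + sqrt(10))/3) + (738 - 600)) = 1/((-6 + 4*sqrt(3 + sqrt(10))/3) + 138) = 1/(132 + 4*sqrt(3 + sqrt(10))/3)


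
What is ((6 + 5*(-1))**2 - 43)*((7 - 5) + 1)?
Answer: -126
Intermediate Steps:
((6 + 5*(-1))**2 - 43)*((7 - 5) + 1) = ((6 - 5)**2 - 43)*(2 + 1) = (1**2 - 43)*3 = (1 - 43)*3 = -42*3 = -126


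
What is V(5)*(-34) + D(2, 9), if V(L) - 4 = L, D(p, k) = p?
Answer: -304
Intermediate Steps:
V(L) = 4 + L
V(5)*(-34) + D(2, 9) = (4 + 5)*(-34) + 2 = 9*(-34) + 2 = -306 + 2 = -304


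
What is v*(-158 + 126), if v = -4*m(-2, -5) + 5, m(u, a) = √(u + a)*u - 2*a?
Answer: 1120 - 256*I*√7 ≈ 1120.0 - 677.31*I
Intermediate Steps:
m(u, a) = -2*a + u*√(a + u) (m(u, a) = √(a + u)*u - 2*a = u*√(a + u) - 2*a = -2*a + u*√(a + u))
v = -35 + 8*I*√7 (v = -4*(-2*(-5) - 2*√(-5 - 2)) + 5 = -4*(10 - 2*I*√7) + 5 = (-40 + 8*I*√7) + 5 = -35 + 8*I*√7 ≈ -35.0 + 21.166*I)
v*(-158 + 126) = (-35 + 8*I*√7)*(-158 + 126) = (-35 + 8*I*√7)*(-32) = 1120 - 256*I*√7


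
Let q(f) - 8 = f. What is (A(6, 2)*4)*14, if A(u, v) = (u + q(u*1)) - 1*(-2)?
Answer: 1232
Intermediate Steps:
q(f) = 8 + f
A(u, v) = 10 + 2*u (A(u, v) = (u + (8 + u*1)) - 1*(-2) = (u + (8 + u)) + 2 = (8 + 2*u) + 2 = 10 + 2*u)
(A(6, 2)*4)*14 = ((10 + 2*6)*4)*14 = ((10 + 12)*4)*14 = (22*4)*14 = 88*14 = 1232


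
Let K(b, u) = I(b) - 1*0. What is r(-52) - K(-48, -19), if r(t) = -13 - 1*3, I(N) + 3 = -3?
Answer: -10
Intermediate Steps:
I(N) = -6 (I(N) = -3 - 3 = -6)
K(b, u) = -6 (K(b, u) = -6 - 1*0 = -6 + 0 = -6)
r(t) = -16 (r(t) = -13 - 3 = -16)
r(-52) - K(-48, -19) = -16 - 1*(-6) = -16 + 6 = -10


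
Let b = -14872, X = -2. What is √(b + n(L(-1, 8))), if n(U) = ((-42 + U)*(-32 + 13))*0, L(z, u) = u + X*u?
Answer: 26*I*√22 ≈ 121.95*I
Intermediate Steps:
L(z, u) = -u (L(z, u) = u - 2*u = -u)
n(U) = 0 (n(U) = ((-42 + U)*(-19))*0 = (798 - 19*U)*0 = 0)
√(b + n(L(-1, 8))) = √(-14872 + 0) = √(-14872) = 26*I*√22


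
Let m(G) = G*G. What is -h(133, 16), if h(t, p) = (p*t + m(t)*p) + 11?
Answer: -285163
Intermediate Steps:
m(G) = G**2
h(t, p) = 11 + p*t + p*t**2 (h(t, p) = (p*t + t**2*p) + 11 = (p*t + p*t**2) + 11 = 11 + p*t + p*t**2)
-h(133, 16) = -(11 + 16*133 + 16*133**2) = -(11 + 2128 + 16*17689) = -(11 + 2128 + 283024) = -1*285163 = -285163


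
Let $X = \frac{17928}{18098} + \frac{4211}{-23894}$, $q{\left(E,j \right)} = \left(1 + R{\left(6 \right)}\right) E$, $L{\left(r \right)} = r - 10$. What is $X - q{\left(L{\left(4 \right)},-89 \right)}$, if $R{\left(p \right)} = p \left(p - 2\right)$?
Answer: $\frac{32608601377}{216216806} \approx 150.81$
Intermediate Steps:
$L{\left(r \right)} = -10 + r$
$R{\left(p \right)} = p \left(-2 + p\right)$
$q{\left(E,j \right)} = 25 E$ ($q{\left(E,j \right)} = \left(1 + 6 \left(-2 + 6\right)\right) E = \left(1 + 6 \cdot 4\right) E = \left(1 + 24\right) E = 25 E$)
$X = \frac{176080477}{216216806}$ ($X = 17928 \cdot \frac{1}{18098} + 4211 \left(- \frac{1}{23894}\right) = \frac{8964}{9049} - \frac{4211}{23894} = \frac{176080477}{216216806} \approx 0.81437$)
$X - q{\left(L{\left(4 \right)},-89 \right)} = \frac{176080477}{216216806} - 25 \left(-10 + 4\right) = \frac{176080477}{216216806} - 25 \left(-6\right) = \frac{176080477}{216216806} - -150 = \frac{176080477}{216216806} + 150 = \frac{32608601377}{216216806}$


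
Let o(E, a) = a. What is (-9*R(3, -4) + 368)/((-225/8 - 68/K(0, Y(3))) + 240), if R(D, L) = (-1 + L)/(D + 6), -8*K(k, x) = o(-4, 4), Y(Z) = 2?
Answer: 2984/2783 ≈ 1.0722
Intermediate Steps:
K(k, x) = -½ (K(k, x) = -⅛*4 = -½)
R(D, L) = (-1 + L)/(6 + D)
(-9*R(3, -4) + 368)/((-225/8 - 68/K(0, Y(3))) + 240) = (-9*(-1 - 4)/(6 + 3) + 368)/((-225/8 - 68/(-½)) + 240) = (-9*(-5)/9 + 368)/((-225*⅛ - 68*(-2)) + 240) = (-(-5) + 368)/((-225/8 + 136) + 240) = (-9*(-5/9) + 368)/(863/8 + 240) = (5 + 368)/(2783/8) = 373*(8/2783) = 2984/2783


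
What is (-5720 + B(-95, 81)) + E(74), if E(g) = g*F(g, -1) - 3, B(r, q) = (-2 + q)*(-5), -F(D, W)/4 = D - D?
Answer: -6118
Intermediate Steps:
F(D, W) = 0 (F(D, W) = -4*(D - D) = -4*0 = 0)
B(r, q) = 10 - 5*q
E(g) = -3 (E(g) = g*0 - 3 = 0 - 3 = -3)
(-5720 + B(-95, 81)) + E(74) = (-5720 + (10 - 5*81)) - 3 = (-5720 + (10 - 405)) - 3 = (-5720 - 395) - 3 = -6115 - 3 = -6118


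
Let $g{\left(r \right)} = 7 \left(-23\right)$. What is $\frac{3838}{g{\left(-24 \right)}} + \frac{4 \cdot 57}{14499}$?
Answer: $- \frac{18536818}{778113} \approx -23.823$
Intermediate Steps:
$g{\left(r \right)} = -161$
$\frac{3838}{g{\left(-24 \right)}} + \frac{4 \cdot 57}{14499} = \frac{3838}{-161} + \frac{4 \cdot 57}{14499} = 3838 \left(- \frac{1}{161}\right) + 228 \cdot \frac{1}{14499} = - \frac{3838}{161} + \frac{76}{4833} = - \frac{18536818}{778113}$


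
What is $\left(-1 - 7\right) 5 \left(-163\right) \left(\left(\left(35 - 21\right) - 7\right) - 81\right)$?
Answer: $-482480$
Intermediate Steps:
$\left(-1 - 7\right) 5 \left(-163\right) \left(\left(\left(35 - 21\right) - 7\right) - 81\right) = \left(-8\right) 5 \left(-163\right) \left(\left(14 - 7\right) - 81\right) = \left(-40\right) \left(-163\right) \left(7 - 81\right) = 6520 \left(-74\right) = -482480$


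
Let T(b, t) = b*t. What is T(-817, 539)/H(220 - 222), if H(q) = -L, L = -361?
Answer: -23177/19 ≈ -1219.8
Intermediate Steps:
H(q) = 361 (H(q) = -1*(-361) = 361)
T(-817, 539)/H(220 - 222) = -817*539/361 = -440363*1/361 = -23177/19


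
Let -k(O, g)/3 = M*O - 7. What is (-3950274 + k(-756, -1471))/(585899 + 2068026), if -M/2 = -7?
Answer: -3918501/2653925 ≈ -1.4765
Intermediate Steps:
M = 14 (M = -2*(-7) = 14)
k(O, g) = 21 - 42*O (k(O, g) = -3*(14*O - 7) = -3*(-7 + 14*O) = 21 - 42*O)
(-3950274 + k(-756, -1471))/(585899 + 2068026) = (-3950274 + (21 - 42*(-756)))/(585899 + 2068026) = (-3950274 + (21 + 31752))/2653925 = (-3950274 + 31773)*(1/2653925) = -3918501*1/2653925 = -3918501/2653925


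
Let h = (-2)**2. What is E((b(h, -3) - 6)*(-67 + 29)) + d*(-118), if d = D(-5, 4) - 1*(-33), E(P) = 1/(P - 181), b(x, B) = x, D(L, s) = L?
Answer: -346921/105 ≈ -3304.0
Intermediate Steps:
h = 4
E(P) = 1/(-181 + P)
d = 28 (d = -5 - 1*(-33) = -5 + 33 = 28)
E((b(h, -3) - 6)*(-67 + 29)) + d*(-118) = 1/(-181 + (4 - 6)*(-67 + 29)) + 28*(-118) = 1/(-181 - 2*(-38)) - 3304 = 1/(-181 + 76) - 3304 = 1/(-105) - 3304 = -1/105 - 3304 = -346921/105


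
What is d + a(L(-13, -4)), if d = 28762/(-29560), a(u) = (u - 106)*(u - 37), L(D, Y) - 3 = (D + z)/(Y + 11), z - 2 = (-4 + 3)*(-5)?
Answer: 2621089971/724220 ≈ 3619.2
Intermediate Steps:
z = 7 (z = 2 + (-4 + 3)*(-5) = 2 - 1*(-5) = 2 + 5 = 7)
L(D, Y) = 3 + (7 + D)/(11 + Y) (L(D, Y) = 3 + (D + 7)/(Y + 11) = 3 + (7 + D)/(11 + Y))
a(u) = (-106 + u)*(-37 + u)
d = -14381/14780 (d = 28762*(-1/29560) = -14381/14780 ≈ -0.97300)
d + a(L(-13, -4)) = -14381/14780 + (3922 + ((40 - 13 + 3*(-4))/(11 - 4))² - 143*(40 - 13 + 3*(-4))/(11 - 4)) = -14381/14780 + (3922 + ((40 - 13 - 12)/7)² - 143*(40 - 13 - 12)/7) = -14381/14780 + (3922 + ((⅐)*15)² - 143*15/7) = -14381/14780 + (3922 + (15/7)² - 143*15/7) = -14381/14780 + (3922 + 225/49 - 2145/7) = -14381/14780 + 177388/49 = 2621089971/724220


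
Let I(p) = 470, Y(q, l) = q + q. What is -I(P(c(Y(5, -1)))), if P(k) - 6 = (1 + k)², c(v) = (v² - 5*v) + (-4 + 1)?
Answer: -470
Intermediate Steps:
Y(q, l) = 2*q
c(v) = -3 + v² - 5*v (c(v) = (v² - 5*v) - 3 = -3 + v² - 5*v)
P(k) = 6 + (1 + k)²
-I(P(c(Y(5, -1)))) = -1*470 = -470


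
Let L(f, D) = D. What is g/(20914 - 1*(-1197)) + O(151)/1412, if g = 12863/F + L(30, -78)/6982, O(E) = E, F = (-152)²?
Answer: 3544124395903/33133438925248 ≈ 0.10697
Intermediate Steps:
F = 23104
g = 2315983/4245056 (g = 12863/23104 - 78/6982 = 12863*(1/23104) - 78*1/6982 = 677/1216 - 39/3491 = 2315983/4245056 ≈ 0.54557)
g/(20914 - 1*(-1197)) + O(151)/1412 = 2315983/(4245056*(20914 - 1*(-1197))) + 151/1412 = 2315983/(4245056*(20914 + 1197)) + 151*(1/1412) = (2315983/4245056)/22111 + 151/1412 = (2315983/4245056)*(1/22111) + 151/1412 = 2315983/93862433216 + 151/1412 = 3544124395903/33133438925248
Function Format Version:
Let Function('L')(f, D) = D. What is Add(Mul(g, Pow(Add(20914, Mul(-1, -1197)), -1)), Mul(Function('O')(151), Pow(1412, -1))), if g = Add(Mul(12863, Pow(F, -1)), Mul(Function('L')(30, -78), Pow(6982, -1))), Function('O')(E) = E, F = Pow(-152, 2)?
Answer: Rational(3544124395903, 33133438925248) ≈ 0.10697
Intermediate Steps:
F = 23104
g = Rational(2315983, 4245056) (g = Add(Mul(12863, Pow(23104, -1)), Mul(-78, Pow(6982, -1))) = Add(Mul(12863, Rational(1, 23104)), Mul(-78, Rational(1, 6982))) = Add(Rational(677, 1216), Rational(-39, 3491)) = Rational(2315983, 4245056) ≈ 0.54557)
Add(Mul(g, Pow(Add(20914, Mul(-1, -1197)), -1)), Mul(Function('O')(151), Pow(1412, -1))) = Add(Mul(Rational(2315983, 4245056), Pow(Add(20914, Mul(-1, -1197)), -1)), Mul(151, Pow(1412, -1))) = Add(Mul(Rational(2315983, 4245056), Pow(Add(20914, 1197), -1)), Mul(151, Rational(1, 1412))) = Add(Mul(Rational(2315983, 4245056), Pow(22111, -1)), Rational(151, 1412)) = Add(Mul(Rational(2315983, 4245056), Rational(1, 22111)), Rational(151, 1412)) = Add(Rational(2315983, 93862433216), Rational(151, 1412)) = Rational(3544124395903, 33133438925248)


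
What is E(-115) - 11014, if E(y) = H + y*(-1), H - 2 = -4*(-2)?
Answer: -10889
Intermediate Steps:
H = 10 (H = 2 - 4*(-2) = 2 + 8 = 10)
E(y) = 10 - y (E(y) = 10 + y*(-1) = 10 - y)
E(-115) - 11014 = (10 - 1*(-115)) - 11014 = (10 + 115) - 11014 = 125 - 11014 = -10889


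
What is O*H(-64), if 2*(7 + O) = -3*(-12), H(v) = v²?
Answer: 45056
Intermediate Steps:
O = 11 (O = -7 + (-3*(-12))/2 = -7 + (½)*36 = -7 + 18 = 11)
O*H(-64) = 11*(-64)² = 11*4096 = 45056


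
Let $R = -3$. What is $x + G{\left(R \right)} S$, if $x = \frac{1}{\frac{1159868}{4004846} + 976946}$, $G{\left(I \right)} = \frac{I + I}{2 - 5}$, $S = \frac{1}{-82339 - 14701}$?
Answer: $- \frac{464775539033}{23729430404715960} \approx -1.9586 \cdot 10^{-5}$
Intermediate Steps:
$S = - \frac{1}{97040}$ ($S = \frac{1}{-97040} = - \frac{1}{97040} \approx -1.0305 \cdot 10^{-5}$)
$G{\left(I \right)} = - \frac{2 I}{3}$ ($G{\left(I \right)} = \frac{2 I}{-3} = 2 I \left(- \frac{1}{3}\right) = - \frac{2 I}{3}$)
$x = \frac{2002423}{1956259720092}$ ($x = \frac{1}{1159868 \cdot \frac{1}{4004846} + 976946} = \frac{1}{\frac{579934}{2002423} + 976946} = \frac{1}{\frac{1956259720092}{2002423}} = \frac{2002423}{1956259720092} \approx 1.0236 \cdot 10^{-6}$)
$x + G{\left(R \right)} S = \frac{2002423}{1956259720092} + \left(- \frac{2}{3}\right) \left(-3\right) \left(- \frac{1}{97040}\right) = \frac{2002423}{1956259720092} + 2 \left(- \frac{1}{97040}\right) = \frac{2002423}{1956259720092} - \frac{1}{48520} = - \frac{464775539033}{23729430404715960}$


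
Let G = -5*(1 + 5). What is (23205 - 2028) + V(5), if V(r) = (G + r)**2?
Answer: 21802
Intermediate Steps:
G = -30 (G = -5*6 = -30)
V(r) = (-30 + r)**2
(23205 - 2028) + V(5) = (23205 - 2028) + (-30 + 5)**2 = 21177 + (-25)**2 = 21177 + 625 = 21802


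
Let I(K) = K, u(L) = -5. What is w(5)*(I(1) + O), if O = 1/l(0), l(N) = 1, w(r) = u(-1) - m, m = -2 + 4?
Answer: -14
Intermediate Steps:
m = 2
w(r) = -7 (w(r) = -5 - 1*2 = -5 - 2 = -7)
O = 1 (O = 1/1 = 1)
w(5)*(I(1) + O) = -7*(1 + 1) = -7*2 = -14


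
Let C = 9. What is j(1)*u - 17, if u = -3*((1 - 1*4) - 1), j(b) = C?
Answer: 91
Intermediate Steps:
j(b) = 9
u = 12 (u = -3*((1 - 4) - 1) = -3*(-3 - 1) = -3*(-4) = 12)
j(1)*u - 17 = 9*12 - 17 = 108 - 17 = 91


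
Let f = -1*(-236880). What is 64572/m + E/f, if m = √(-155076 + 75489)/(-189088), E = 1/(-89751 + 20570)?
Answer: -1/16387595280 + 4069930112*I*√8843/8843 ≈ -6.1022e-11 + 4.328e+7*I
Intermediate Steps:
E = -1/69181 (E = 1/(-69181) = -1/69181 ≈ -1.4455e-5)
f = 236880
m = -3*I*√8843/189088 (m = √(-79587)*(-1/189088) = (3*I*√8843)*(-1/189088) = -3*I*√8843/189088 ≈ -0.001492*I)
64572/m + E/f = 64572/((-3*I*√8843/189088)) - 1/69181/236880 = 64572*(189088*I*√8843/26529) - 1/69181*1/236880 = 4069930112*I*√8843/8843 - 1/16387595280 = -1/16387595280 + 4069930112*I*√8843/8843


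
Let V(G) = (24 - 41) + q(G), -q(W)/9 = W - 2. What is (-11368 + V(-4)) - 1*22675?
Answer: -34006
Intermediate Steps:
q(W) = 18 - 9*W (q(W) = -9*(W - 2) = -9*(-2 + W) = 18 - 9*W)
V(G) = 1 - 9*G (V(G) = (24 - 41) + (18 - 9*G) = -17 + (18 - 9*G) = 1 - 9*G)
(-11368 + V(-4)) - 1*22675 = (-11368 + (1 - 9*(-4))) - 1*22675 = (-11368 + (1 + 36)) - 22675 = (-11368 + 37) - 22675 = -11331 - 22675 = -34006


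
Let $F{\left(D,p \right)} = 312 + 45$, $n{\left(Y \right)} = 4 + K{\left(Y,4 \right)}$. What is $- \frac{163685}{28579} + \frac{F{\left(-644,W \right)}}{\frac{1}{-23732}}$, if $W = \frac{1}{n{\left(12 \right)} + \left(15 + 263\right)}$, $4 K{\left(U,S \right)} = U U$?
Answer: $- \frac{242130711281}{28579} \approx -8.4723 \cdot 10^{6}$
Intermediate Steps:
$K{\left(U,S \right)} = \frac{U^{2}}{4}$ ($K{\left(U,S \right)} = \frac{U U}{4} = \frac{U^{2}}{4}$)
$n{\left(Y \right)} = 4 + \frac{Y^{2}}{4}$
$W = \frac{1}{318}$ ($W = \frac{1}{\left(4 + \frac{12^{2}}{4}\right) + \left(15 + 263\right)} = \frac{1}{\left(4 + \frac{1}{4} \cdot 144\right) + 278} = \frac{1}{\left(4 + 36\right) + 278} = \frac{1}{40 + 278} = \frac{1}{318} \approx 0.0031447$)
$F{\left(D,p \right)} = 357$
$- \frac{163685}{28579} + \frac{F{\left(-644,W \right)}}{\frac{1}{-23732}} = - \frac{163685}{28579} + \frac{357}{\frac{1}{-23732}} = \left(-163685\right) \frac{1}{28579} + \frac{357}{- \frac{1}{23732}} = - \frac{163685}{28579} + 357 \left(-23732\right) = - \frac{163685}{28579} - 8472324 = - \frac{242130711281}{28579}$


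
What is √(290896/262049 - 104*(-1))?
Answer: 2*√1804468889902/262049 ≈ 10.252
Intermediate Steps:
√(290896/262049 - 104*(-1)) = √(290896*(1/262049) + 104) = √(290896/262049 + 104) = √(27543992/262049) = 2*√1804468889902/262049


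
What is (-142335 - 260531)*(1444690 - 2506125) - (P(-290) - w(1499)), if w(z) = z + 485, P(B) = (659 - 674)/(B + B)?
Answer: 49603464664501/116 ≈ 4.2762e+11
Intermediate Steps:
P(B) = -15/(2*B) (P(B) = -15*1/(2*B) = -15/(2*B))
w(z) = 485 + z
(-142335 - 260531)*(1444690 - 2506125) - (P(-290) - w(1499)) = (-142335 - 260531)*(1444690 - 2506125) - (-15/2/(-290) - (485 + 1499)) = -402866*(-1061435) - (-15/2*(-1/290) - 1*1984) = 427616072710 - (3/116 - 1984) = 427616072710 - 1*(-230141/116) = 427616072710 + 230141/116 = 49603464664501/116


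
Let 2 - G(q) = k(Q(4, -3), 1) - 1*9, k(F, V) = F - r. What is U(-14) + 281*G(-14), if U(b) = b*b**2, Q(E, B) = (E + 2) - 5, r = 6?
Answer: 1752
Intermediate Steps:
Q(E, B) = -3 + E (Q(E, B) = (2 + E) - 5 = -3 + E)
U(b) = b**3
k(F, V) = -6 + F (k(F, V) = F - 1*6 = F - 6 = -6 + F)
G(q) = 16 (G(q) = 2 - ((-6 + (-3 + 4)) - 1*9) = 2 - ((-6 + 1) - 9) = 2 - (-5 - 9) = 2 - 1*(-14) = 2 + 14 = 16)
U(-14) + 281*G(-14) = (-14)**3 + 281*16 = -2744 + 4496 = 1752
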